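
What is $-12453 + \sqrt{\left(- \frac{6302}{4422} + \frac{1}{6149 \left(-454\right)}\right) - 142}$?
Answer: $-12453 + \frac{i \sqrt{45158354796559936074}}{561120846} \approx -12453.0 + 11.976 i$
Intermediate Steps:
$-12453 + \sqrt{\left(- \frac{6302}{4422} + \frac{1}{6149 \left(-454\right)}\right) - 142} = -12453 + \sqrt{\left(\left(-6302\right) \frac{1}{4422} + \frac{1}{6149} \left(- \frac{1}{454}\right)\right) - 142} = -12453 + \sqrt{\left(- \frac{3151}{2211} - \frac{1}{2791646}\right) - 142} = -12453 + \sqrt{- \frac{799679887}{561120846} - 142} = -12453 + \sqrt{- \frac{80478840019}{561120846}} = -12453 + \frac{i \sqrt{45158354796559936074}}{561120846}$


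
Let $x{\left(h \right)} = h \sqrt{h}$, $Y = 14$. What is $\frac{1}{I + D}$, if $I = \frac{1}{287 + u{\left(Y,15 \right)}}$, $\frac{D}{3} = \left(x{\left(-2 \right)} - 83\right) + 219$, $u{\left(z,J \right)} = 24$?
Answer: $\frac{39462479}{16107782233} + \frac{580326 i \sqrt{2}}{16107782233} \approx 0.0024499 + 5.0951 \cdot 10^{-5} i$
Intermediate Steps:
$x{\left(h \right)} = h^{\frac{3}{2}}$
$D = 408 - 6 i \sqrt{2}$ ($D = 3 \left(\left(\left(-2\right)^{\frac{3}{2}} - 83\right) + 219\right) = 3 \left(\left(- 2 i \sqrt{2} - 83\right) + 219\right) = 3 \left(\left(-83 - 2 i \sqrt{2}\right) + 219\right) = 3 \left(136 - 2 i \sqrt{2}\right) = 408 - 6 i \sqrt{2} \approx 408.0 - 8.4853 i$)
$I = \frac{1}{311}$ ($I = \frac{1}{287 + 24} = \frac{1}{311} \approx 0.0032154$)
$\frac{1}{I + D} = \frac{1}{\frac{1}{311} + \left(408 - 6 i \sqrt{2}\right)} = \frac{1}{\frac{126889}{311} - 6 i \sqrt{2}}$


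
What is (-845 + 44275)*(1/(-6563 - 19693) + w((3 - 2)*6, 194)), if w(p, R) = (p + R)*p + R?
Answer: 794787740045/13128 ≈ 6.0541e+7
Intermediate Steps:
w(p, R) = R + p*(R + p) (w(p, R) = (R + p)*p + R = p*(R + p) + R = R + p*(R + p))
(-845 + 44275)*(1/(-6563 - 19693) + w((3 - 2)*6, 194)) = (-845 + 44275)*(1/(-6563 - 19693) + (194 + ((3 - 2)*6)² + 194*((3 - 2)*6))) = 43430*(1/(-26256) + (194 + (1*6)² + 194*(1*6))) = 43430*(-1/26256 + (194 + 6² + 194*6)) = 43430*(-1/26256 + (194 + 36 + 1164)) = 43430*(-1/26256 + 1394) = 43430*(36600863/26256) = 794787740045/13128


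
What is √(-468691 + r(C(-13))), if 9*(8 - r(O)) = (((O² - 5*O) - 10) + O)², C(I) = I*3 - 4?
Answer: 2*I*√2065567/3 ≈ 958.14*I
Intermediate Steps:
C(I) = -4 + 3*I (C(I) = 3*I - 4 = -4 + 3*I)
r(O) = 8 - (-10 + O² - 4*O)²/9 (r(O) = 8 - (((O² - 5*O) - 10) + O)²/9 = 8 - ((-10 + O² - 5*O) + O)²/9 = 8 - (-10 + O² - 4*O)²/9)
√(-468691 + r(C(-13))) = √(-468691 + (8 - (10 - (-4 + 3*(-13))² + 4*(-4 + 3*(-13)))²/9)) = √(-468691 + (8 - (10 - (-4 - 39)² + 4*(-4 - 39))²/9)) = √(-468691 + (8 - (10 - 1*(-43)² + 4*(-43))²/9)) = √(-468691 + (8 - (10 - 1*1849 - 172)²/9)) = √(-468691 + (8 - (10 - 1849 - 172)²/9)) = √(-468691 + (8 - ⅑*(-2011)²)) = √(-468691 + (8 - ⅑*4044121)) = √(-468691 + (8 - 4044121/9)) = √(-468691 - 4044049/9) = √(-8262268/9) = 2*I*√2065567/3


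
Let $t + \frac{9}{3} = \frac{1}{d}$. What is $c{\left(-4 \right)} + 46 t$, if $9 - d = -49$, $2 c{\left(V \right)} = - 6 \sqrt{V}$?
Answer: $- \frac{3979}{29} - 6 i \approx -137.21 - 6.0 i$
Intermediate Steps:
$c{\left(V \right)} = - 3 \sqrt{V}$ ($c{\left(V \right)} = \frac{\left(-6\right) \sqrt{V}}{2} = - 3 \sqrt{V}$)
$d = 58$ ($d = 9 - -49 = 9 + 49 = 58$)
$t = - \frac{173}{58}$ ($t = -3 + \frac{1}{58} = - \frac{173}{58} \approx -2.9828$)
$c{\left(-4 \right)} + 46 t = - 3 \sqrt{-4} + 46 \left(- \frac{173}{58}\right) = - 3 \cdot 2 i - \frac{3979}{29} = - 6 i - \frac{3979}{29} = - \frac{3979}{29} - 6 i$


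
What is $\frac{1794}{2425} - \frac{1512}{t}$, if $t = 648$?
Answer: $- \frac{11593}{7275} \approx -1.5935$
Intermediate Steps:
$\frac{1794}{2425} - \frac{1512}{t} = \frac{1794}{2425} - \frac{1512}{648} = 1794 \cdot \frac{1}{2425} - \frac{7}{3} = \frac{1794}{2425} - \frac{7}{3} = - \frac{11593}{7275}$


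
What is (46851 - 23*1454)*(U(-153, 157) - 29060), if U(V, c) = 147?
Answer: -387694417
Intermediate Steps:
(46851 - 23*1454)*(U(-153, 157) - 29060) = (46851 - 23*1454)*(147 - 29060) = (46851 - 33442)*(-28913) = 13409*(-28913) = -387694417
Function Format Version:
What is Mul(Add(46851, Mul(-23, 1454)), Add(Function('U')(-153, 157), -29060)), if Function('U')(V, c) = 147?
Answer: -387694417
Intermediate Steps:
Mul(Add(46851, Mul(-23, 1454)), Add(Function('U')(-153, 157), -29060)) = Mul(Add(46851, Mul(-23, 1454)), Add(147, -29060)) = Mul(Add(46851, -33442), -28913) = Mul(13409, -28913) = -387694417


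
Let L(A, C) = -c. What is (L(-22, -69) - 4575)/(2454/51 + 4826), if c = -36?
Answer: -25721/27620 ≈ -0.93125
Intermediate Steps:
L(A, C) = 36 (L(A, C) = -1*(-36) = 36)
(L(-22, -69) - 4575)/(2454/51 + 4826) = (36 - 4575)/(2454/51 + 4826) = -4539/(2454*(1/51) + 4826) = -4539/(818/17 + 4826) = -4539/82860/17 = -4539*17/82860 = -25721/27620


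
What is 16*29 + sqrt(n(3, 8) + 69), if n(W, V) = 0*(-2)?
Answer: 464 + sqrt(69) ≈ 472.31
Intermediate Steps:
n(W, V) = 0
16*29 + sqrt(n(3, 8) + 69) = 16*29 + sqrt(0 + 69) = 464 + sqrt(69)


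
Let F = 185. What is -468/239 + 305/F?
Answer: -2737/8843 ≈ -0.30951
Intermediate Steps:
-468/239 + 305/F = -468/239 + 305/185 = -468*1/239 + 305*(1/185) = -468/239 + 61/37 = -2737/8843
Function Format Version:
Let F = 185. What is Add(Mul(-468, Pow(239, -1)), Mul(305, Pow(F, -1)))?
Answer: Rational(-2737, 8843) ≈ -0.30951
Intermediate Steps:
Add(Mul(-468, Pow(239, -1)), Mul(305, Pow(F, -1))) = Add(Mul(-468, Pow(239, -1)), Mul(305, Pow(185, -1))) = Add(Mul(-468, Rational(1, 239)), Mul(305, Rational(1, 185))) = Add(Rational(-468, 239), Rational(61, 37)) = Rational(-2737, 8843)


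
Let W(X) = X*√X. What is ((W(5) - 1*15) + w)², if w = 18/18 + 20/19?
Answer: 105641/361 - 2460*√5/19 ≈ 3.1224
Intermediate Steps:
W(X) = X^(3/2)
w = 39/19 (w = 18*(1/18) + 20*(1/19) = 1 + 20/19 = 39/19 ≈ 2.0526)
((W(5) - 1*15) + w)² = ((5^(3/2) - 1*15) + 39/19)² = ((5*√5 - 15) + 39/19)² = ((-15 + 5*√5) + 39/19)² = (-246/19 + 5*√5)²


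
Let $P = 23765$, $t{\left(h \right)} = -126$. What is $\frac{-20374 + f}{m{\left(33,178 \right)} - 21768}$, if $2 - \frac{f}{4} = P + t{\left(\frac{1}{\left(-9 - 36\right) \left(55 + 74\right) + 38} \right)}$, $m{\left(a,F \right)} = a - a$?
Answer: $\frac{57461}{10884} \approx 5.2794$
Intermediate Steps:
$m{\left(a,F \right)} = 0$
$f = -94548$ ($f = 8 - 4 \left(23765 - 126\right) = 8 - 94556 = -94548$)
$\frac{-20374 + f}{m{\left(33,178 \right)} - 21768} = \frac{-20374 - 94548}{0 - 21768} = - \frac{114922}{-21768} = \left(-114922\right) \left(- \frac{1}{21768}\right) = \frac{57461}{10884}$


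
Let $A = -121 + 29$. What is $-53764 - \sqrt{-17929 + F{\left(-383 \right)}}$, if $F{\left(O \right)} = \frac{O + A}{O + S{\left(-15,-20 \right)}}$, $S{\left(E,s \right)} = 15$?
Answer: $-53764 - \frac{i \sqrt{151740131}}{92} \approx -53764.0 - 133.89 i$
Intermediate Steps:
$A = -92$
$F{\left(O \right)} = \frac{-92 + O}{15 + O}$ ($F{\left(O \right)} = \frac{O - 92}{O + 15} = \frac{-92 + O}{15 + O}$)
$-53764 - \sqrt{-17929 + F{\left(-383 \right)}} = -53764 - \sqrt{-17929 + \frac{-92 - 383}{15 - 383}} = -53764 - \sqrt{-17929 + \frac{1}{-368} \left(-475\right)} = -53764 - \sqrt{-17929 - - \frac{475}{368}} = -53764 - \sqrt{-17929 + \frac{475}{368}} = -53764 - \sqrt{- \frac{6597397}{368}} = -53764 - \frac{i \sqrt{151740131}}{92}$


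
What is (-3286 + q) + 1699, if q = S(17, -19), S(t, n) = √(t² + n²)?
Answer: -1587 + 5*√26 ≈ -1561.5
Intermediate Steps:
S(t, n) = √(n² + t²)
q = 5*√26 (q = √((-19)² + 17²) = √(361 + 289) = √650 = 5*√26 ≈ 25.495)
(-3286 + q) + 1699 = (-3286 + 5*√26) + 1699 = -1587 + 5*√26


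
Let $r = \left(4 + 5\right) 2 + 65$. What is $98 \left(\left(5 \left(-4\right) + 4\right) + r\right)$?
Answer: $6566$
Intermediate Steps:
$r = 83$ ($r = 9 \cdot 2 + 65 = 18 + 65 = 83$)
$98 \left(\left(5 \left(-4\right) + 4\right) + r\right) = 98 \left(\left(5 \left(-4\right) + 4\right) + 83\right) = 98 \left(\left(-20 + 4\right) + 83\right) = 98 \left(-16 + 83\right) = 98 \cdot 67 = 6566$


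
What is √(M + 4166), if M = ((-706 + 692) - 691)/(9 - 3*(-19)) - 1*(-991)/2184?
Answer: √599628619590/12012 ≈ 64.465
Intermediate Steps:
M = -245719/24024 (M = (-14 - 691)/(9 + 57) + 991*(1/2184) = -705/66 + 991/2184 = -705*1/66 + 991/2184 = -235/22 + 991/2184 = -245719/24024 ≈ -10.228)
√(M + 4166) = √(-245719/24024 + 4166) = √(99838265/24024) = √599628619590/12012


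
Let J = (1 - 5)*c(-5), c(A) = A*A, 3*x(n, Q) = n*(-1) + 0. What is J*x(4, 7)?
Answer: 400/3 ≈ 133.33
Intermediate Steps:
x(n, Q) = -n/3 (x(n, Q) = (n*(-1) + 0)/3 = (-n + 0)/3 = (-n)/3 = -n/3)
c(A) = A**2
J = -100 (J = (1 - 5)*(-5)**2 = -4*25 = -100)
J*x(4, 7) = -(-100)*4/3 = -100*(-4/3) = 400/3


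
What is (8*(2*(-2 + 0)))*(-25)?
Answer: 800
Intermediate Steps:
(8*(2*(-2 + 0)))*(-25) = (8*(2*(-2)))*(-25) = (8*(-4))*(-25) = -32*(-25) = 800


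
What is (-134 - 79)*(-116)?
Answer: 24708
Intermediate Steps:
(-134 - 79)*(-116) = -213*(-116) = 24708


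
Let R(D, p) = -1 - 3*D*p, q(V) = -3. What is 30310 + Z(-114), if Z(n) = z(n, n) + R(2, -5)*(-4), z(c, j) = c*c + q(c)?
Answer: 43187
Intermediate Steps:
z(c, j) = -3 + c**2 (z(c, j) = c*c - 3 = c**2 - 3 = -3 + c**2)
R(D, p) = -1 - 3*D*p
Z(n) = -119 + n**2 (Z(n) = (-3 + n**2) + (-1 - 3*2*(-5))*(-4) = (-3 + n**2) + (-1 + 30)*(-4) = (-3 + n**2) + 29*(-4) = (-3 + n**2) - 116 = -119 + n**2)
30310 + Z(-114) = 30310 + (-119 + (-114)**2) = 30310 + (-119 + 12996) = 30310 + 12877 = 43187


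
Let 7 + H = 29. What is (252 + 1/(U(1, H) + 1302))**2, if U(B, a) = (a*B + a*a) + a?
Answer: 212669467921/3348900 ≈ 63504.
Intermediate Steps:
H = 22 (H = -7 + 29 = 22)
U(B, a) = a + a**2 + B*a (U(B, a) = (B*a + a**2) + a = (a**2 + B*a) + a = a + a**2 + B*a)
(252 + 1/(U(1, H) + 1302))**2 = (252 + 1/(22*(1 + 1 + 22) + 1302))**2 = (252 + 1/(22*24 + 1302))**2 = (252 + 1/(528 + 1302))**2 = (252 + 1/1830)**2 = (461161/1830)**2 = 212669467921/3348900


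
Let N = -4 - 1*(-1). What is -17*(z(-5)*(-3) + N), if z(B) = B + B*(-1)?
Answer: 51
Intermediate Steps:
N = -3 (N = -4 + 1 = -3)
z(B) = 0 (z(B) = B - B = 0)
-17*(z(-5)*(-3) + N) = -17*(0*(-3) - 3) = -17*(0 - 3) = -17*(-3) = 51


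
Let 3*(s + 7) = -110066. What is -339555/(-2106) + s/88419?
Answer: 3327314719/20690046 ≈ 160.82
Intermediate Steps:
s = -110087/3 (s = -7 + (⅓)*(-110066) = -7 - 110066/3 = -110087/3 ≈ -36696.)
-339555/(-2106) + s/88419 = -339555/(-2106) - 110087/3/88419 = -339555*(-1/2106) - 110087/3*1/88419 = 113185/702 - 110087/265257 = 3327314719/20690046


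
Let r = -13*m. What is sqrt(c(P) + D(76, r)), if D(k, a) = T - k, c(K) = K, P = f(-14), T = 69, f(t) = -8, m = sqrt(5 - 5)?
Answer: I*sqrt(15) ≈ 3.873*I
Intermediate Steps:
m = 0 (m = sqrt(0) = 0)
r = 0 (r = -13*0 = 0)
P = -8
D(k, a) = 69 - k
sqrt(c(P) + D(76, r)) = sqrt(-8 + (69 - 1*76)) = sqrt(-8 + (69 - 76)) = sqrt(-8 - 7) = sqrt(-15) = I*sqrt(15)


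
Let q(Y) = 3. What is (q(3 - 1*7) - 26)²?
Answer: 529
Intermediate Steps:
(q(3 - 1*7) - 26)² = (3 - 26)² = (-23)² = 529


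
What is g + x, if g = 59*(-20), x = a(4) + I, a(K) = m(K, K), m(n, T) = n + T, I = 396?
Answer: -776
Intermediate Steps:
m(n, T) = T + n
a(K) = 2*K (a(K) = K + K = 2*K)
x = 404 (x = 2*4 + 396 = 8 + 396 = 404)
g = -1180
g + x = -1180 + 404 = -776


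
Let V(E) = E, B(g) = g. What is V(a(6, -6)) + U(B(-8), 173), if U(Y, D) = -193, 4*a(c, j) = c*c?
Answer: -184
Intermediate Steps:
a(c, j) = c²/4 (a(c, j) = (c*c)/4 = c²/4)
V(a(6, -6)) + U(B(-8), 173) = (¼)*6² - 193 = (¼)*36 - 193 = 9 - 193 = -184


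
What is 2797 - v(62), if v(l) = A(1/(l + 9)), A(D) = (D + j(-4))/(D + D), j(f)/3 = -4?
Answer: 6445/2 ≈ 3222.5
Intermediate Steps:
j(f) = -12 (j(f) = 3*(-4) = -12)
A(D) = (-12 + D)/(2*D) (A(D) = (D - 12)/(D + D) = (-12 + D)/((2*D)) = (-12 + D)*(1/(2*D)) = (-12 + D)/(2*D))
v(l) = (-12 + 1/(9 + l))*(9 + l)/2 (v(l) = (-12 + 1/(l + 9))/(2*(1/(l + 9))) = (-12 + 1/(9 + l))/(2*(1/(9 + l))) = (9 + l)*(-12 + 1/(9 + l))/2 = (-12 + 1/(9 + l))*(9 + l)/2)
2797 - v(62) = 2797 - (-107/2 - 6*62) = 2797 - (-107/2 - 372) = 2797 - 1*(-851/2) = 2797 + 851/2 = 6445/2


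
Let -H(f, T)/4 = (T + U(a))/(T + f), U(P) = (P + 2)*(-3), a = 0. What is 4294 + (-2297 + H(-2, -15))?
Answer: 33865/17 ≈ 1992.1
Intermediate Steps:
U(P) = -6 - 3*P (U(P) = (2 + P)*(-3) = -6 - 3*P)
H(f, T) = -4*(-6 + T)/(T + f) (H(f, T) = -4*(T + (-6 - 3*0))/(T + f) = -4*(T + (-6 + 0))/(T + f) = -4*(T - 6)/(T + f) = -4*(-6 + T)/(T + f))
4294 + (-2297 + H(-2, -15)) = 4294 + (-2297 + 4*(6 - 1*(-15))/(-15 - 2)) = 4294 + (-2297 + 4*(6 + 15)/(-17)) = 4294 + (-2297 + 4*(-1/17)*21) = 4294 + (-2297 - 84/17) = 4294 - 39133/17 = 33865/17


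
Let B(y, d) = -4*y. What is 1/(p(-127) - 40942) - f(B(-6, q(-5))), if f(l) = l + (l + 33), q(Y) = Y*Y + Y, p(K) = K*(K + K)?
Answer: -703405/8684 ≈ -81.000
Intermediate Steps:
p(K) = 2*K**2 (p(K) = K*(2*K) = 2*K**2)
q(Y) = Y + Y**2 (q(Y) = Y**2 + Y = Y + Y**2)
f(l) = 33 + 2*l (f(l) = l + (33 + l) = 33 + 2*l)
1/(p(-127) - 40942) - f(B(-6, q(-5))) = 1/(2*(-127)**2 - 40942) - (33 + 2*(-4*(-6))) = 1/(2*16129 - 40942) - (33 + 2*24) = 1/(32258 - 40942) - (33 + 48) = 1/(-8684) - 1*81 = -1/8684 - 81 = -703405/8684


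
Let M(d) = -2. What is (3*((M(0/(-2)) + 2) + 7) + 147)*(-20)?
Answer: -3360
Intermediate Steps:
(3*((M(0/(-2)) + 2) + 7) + 147)*(-20) = (3*((-2 + 2) + 7) + 147)*(-20) = (3*(0 + 7) + 147)*(-20) = (3*7 + 147)*(-20) = (21 + 147)*(-20) = 168*(-20) = -3360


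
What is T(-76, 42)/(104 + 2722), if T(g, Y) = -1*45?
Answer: -5/314 ≈ -0.015924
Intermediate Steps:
T(g, Y) = -45
T(-76, 42)/(104 + 2722) = -45/(104 + 2722) = -45/2826 = -45*1/2826 = -5/314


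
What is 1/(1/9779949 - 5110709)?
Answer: -9779949/49982473373840 ≈ -1.9567e-7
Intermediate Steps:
1/(1/9779949 - 5110709) = 1/(-49982473373840/9779949) = -9779949/49982473373840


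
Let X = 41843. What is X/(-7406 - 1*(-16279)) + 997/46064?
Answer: 1936302333/408725872 ≈ 4.7374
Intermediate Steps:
X/(-7406 - 1*(-16279)) + 997/46064 = 41843/(-7406 - 1*(-16279)) + 997/46064 = 41843/(-7406 + 16279) + 997*(1/46064) = 41843/8873 + 997/46064 = 1936302333/408725872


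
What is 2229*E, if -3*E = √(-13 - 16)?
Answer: -743*I*√29 ≈ -4001.2*I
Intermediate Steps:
E = -I*√29/3 (E = -√(-13 - 16)/3 = -I*√29/3 ≈ -1.7951*I)
2229*E = 2229*(-I*√29/3) = -743*I*√29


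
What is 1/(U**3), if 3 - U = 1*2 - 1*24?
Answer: 1/15625 ≈ 6.4000e-5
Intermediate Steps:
U = 25 (U = 3 - (1*2 - 1*24) = 3 - (2 - 24) = 3 - 1*(-22) = 3 + 22 = 25)
1/(U**3) = 1/(25**3) = 1/15625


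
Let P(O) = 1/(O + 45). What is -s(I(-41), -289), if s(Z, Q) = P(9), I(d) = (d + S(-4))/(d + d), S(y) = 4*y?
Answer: -1/54 ≈ -0.018519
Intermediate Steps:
P(O) = 1/(45 + O)
I(d) = (-16 + d)/(2*d) (I(d) = (d + 4*(-4))/(d + d) = (d - 16)/((2*d)) = (-16 + d)*(1/(2*d)) = (-16 + d)/(2*d))
s(Z, Q) = 1/54 (s(Z, Q) = 1/(45 + 9) = 1/54)
-s(I(-41), -289) = -1*1/54 = -1/54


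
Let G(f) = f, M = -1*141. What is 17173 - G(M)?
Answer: 17314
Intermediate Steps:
M = -141
17173 - G(M) = 17173 - 1*(-141) = 17173 + 141 = 17314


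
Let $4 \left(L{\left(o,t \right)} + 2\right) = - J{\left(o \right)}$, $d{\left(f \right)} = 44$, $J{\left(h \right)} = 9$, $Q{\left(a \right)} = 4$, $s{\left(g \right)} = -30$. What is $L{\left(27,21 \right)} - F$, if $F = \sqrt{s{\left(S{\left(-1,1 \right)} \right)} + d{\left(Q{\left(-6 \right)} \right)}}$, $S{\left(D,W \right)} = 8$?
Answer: $- \frac{17}{4} - \sqrt{14} \approx -7.9917$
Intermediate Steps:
$L{\left(o,t \right)} = - \frac{17}{4}$ ($L{\left(o,t \right)} = -2 + \frac{\left(-1\right) 9}{4} = -2 + \frac{1}{4} \left(-9\right) = -2 - \frac{9}{4} = - \frac{17}{4}$)
$F = \sqrt{14}$ ($F = \sqrt{-30 + 44} = \sqrt{14} \approx 3.7417$)
$L{\left(27,21 \right)} - F = - \frac{17}{4} - \sqrt{14}$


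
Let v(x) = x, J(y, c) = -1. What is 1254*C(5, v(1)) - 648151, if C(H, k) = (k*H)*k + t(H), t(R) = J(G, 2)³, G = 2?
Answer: -643135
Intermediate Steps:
t(R) = -1 (t(R) = (-1)³ = -1)
C(H, k) = -1 + H*k² (C(H, k) = (k*H)*k - 1 = (H*k)*k - 1 = H*k² - 1 = -1 + H*k²)
1254*C(5, v(1)) - 648151 = 1254*(-1 + 5*1²) - 648151 = 1254*(-1 + 5*1) - 648151 = 1254*(-1 + 5) - 648151 = 1254*4 - 648151 = 5016 - 648151 = -643135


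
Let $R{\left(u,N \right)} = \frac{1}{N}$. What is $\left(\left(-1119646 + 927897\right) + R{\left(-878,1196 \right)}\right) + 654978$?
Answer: $\frac{554021885}{1196} \approx 4.6323 \cdot 10^{5}$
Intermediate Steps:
$\left(\left(-1119646 + 927897\right) + R{\left(-878,1196 \right)}\right) + 654978 = \left(\left(-1119646 + 927897\right) + \frac{1}{1196}\right) + 654978 = \left(-191749 + \frac{1}{1196}\right) + 654978 = - \frac{229331803}{1196} + 654978 = \frac{554021885}{1196}$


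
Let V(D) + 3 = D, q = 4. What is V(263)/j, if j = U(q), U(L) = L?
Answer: 65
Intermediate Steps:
j = 4
V(D) = -3 + D
V(263)/j = (-3 + 263)/4 = 260*(¼) = 65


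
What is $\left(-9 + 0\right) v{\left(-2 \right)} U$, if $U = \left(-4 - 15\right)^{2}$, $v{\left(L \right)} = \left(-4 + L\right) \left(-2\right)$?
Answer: $-38988$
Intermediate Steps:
$v{\left(L \right)} = 8 - 2 L$
$U = 361$ ($U = \left(-19\right)^{2} = 361$)
$\left(-9 + 0\right) v{\left(-2 \right)} U = \left(-9 + 0\right) \left(8 - -4\right) 361 = - 9 \left(8 + 4\right) 361 = \left(-9\right) 12 \cdot 361 = \left(-108\right) 361 = -38988$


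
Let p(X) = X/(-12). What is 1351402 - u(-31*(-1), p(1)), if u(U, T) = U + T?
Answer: 16216453/12 ≈ 1.3514e+6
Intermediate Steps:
p(X) = -X/12 (p(X) = X*(-1/12) = -X/12)
u(U, T) = T + U
1351402 - u(-31*(-1), p(1)) = 1351402 - (-1/12*1 - 31*(-1)) = 1351402 - (-1/12 + 31) = 1351402 - 1*371/12 = 1351402 - 371/12 = 16216453/12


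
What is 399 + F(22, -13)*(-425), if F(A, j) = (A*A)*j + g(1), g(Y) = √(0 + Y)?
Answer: 2674074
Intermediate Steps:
g(Y) = √Y
F(A, j) = 1 + j*A² (F(A, j) = (A*A)*j + √1 = A²*j + 1 = j*A² + 1 = 1 + j*A²)
399 + F(22, -13)*(-425) = 399 + (1 - 13*22²)*(-425) = 399 + (1 - 13*484)*(-425) = 399 + (1 - 6292)*(-425) = 399 - 6291*(-425) = 399 + 2673675 = 2674074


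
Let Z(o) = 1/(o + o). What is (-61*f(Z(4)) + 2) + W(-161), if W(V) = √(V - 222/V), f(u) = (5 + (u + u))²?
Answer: -26869/16 + I*√4137539/161 ≈ -1679.3 + 12.634*I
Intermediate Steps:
Z(o) = 1/(2*o)
f(u) = (5 + 2*u)²
(-61*f(Z(4)) + 2) + W(-161) = (-61*(5 + 2*((½)/4))² + 2) + √(-161 - 222/(-161)) = (-61*(5 + 2*((½)*(¼)))² + 2) + √(-161 - 222*(-1/161)) = (-61*(5 + 2*(⅛))² + 2) + √(-161 + 222/161) = (-61*(5 + ¼)² + 2) + √(-25699/161) = (-61*(21/4)² + 2) + I*√4137539/161 = (-61*441/16 + 2) + I*√4137539/161 = (-26901/16 + 2) + I*√4137539/161 = -26869/16 + I*√4137539/161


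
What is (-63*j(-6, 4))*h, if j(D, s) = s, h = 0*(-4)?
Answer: 0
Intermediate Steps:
h = 0
(-63*j(-6, 4))*h = -63*4*0 = -252*0 = 0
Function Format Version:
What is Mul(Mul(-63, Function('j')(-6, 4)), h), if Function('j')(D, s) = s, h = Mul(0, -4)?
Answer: 0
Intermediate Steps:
h = 0
Mul(Mul(-63, Function('j')(-6, 4)), h) = Mul(Mul(-63, 4), 0) = Mul(-252, 0) = 0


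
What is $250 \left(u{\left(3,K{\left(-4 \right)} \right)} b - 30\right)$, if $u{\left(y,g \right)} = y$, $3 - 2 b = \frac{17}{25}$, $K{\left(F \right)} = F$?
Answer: $-6630$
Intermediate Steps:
$b = \frac{29}{25}$ ($b = \frac{3}{2} - \frac{17 \cdot \frac{1}{25}}{2} = \frac{3}{2} - \frac{17}{50} = \frac{29}{25} \approx 1.16$)
$250 \left(u{\left(3,K{\left(-4 \right)} \right)} b - 30\right) = 250 \left(3 \cdot \frac{29}{25} - 30\right) = 250 \left(\frac{87}{25} - 30\right) = 250 \left(- \frac{663}{25}\right) = -6630$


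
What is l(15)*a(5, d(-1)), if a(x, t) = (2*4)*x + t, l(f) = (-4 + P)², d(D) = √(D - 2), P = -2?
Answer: 1440 + 36*I*√3 ≈ 1440.0 + 62.354*I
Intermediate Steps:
d(D) = √(-2 + D)
l(f) = 36 (l(f) = (-4 - 2)² = (-6)² = 36)
a(x, t) = t + 8*x (a(x, t) = 8*x + t = t + 8*x)
l(15)*a(5, d(-1)) = 36*(√(-2 - 1) + 8*5) = 36*(√(-3) + 40) = 36*(I*√3 + 40) = 36*(40 + I*√3) = 1440 + 36*I*√3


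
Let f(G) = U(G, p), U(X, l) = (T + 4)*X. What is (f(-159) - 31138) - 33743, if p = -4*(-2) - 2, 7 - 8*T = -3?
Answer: -262863/4 ≈ -65716.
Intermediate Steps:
T = 5/4 (T = 7/8 - 1/8*(-3) = 7/8 + 3/8 = 5/4 ≈ 1.2500)
p = 6 (p = 8 - 2 = 6)
U(X, l) = 21*X/4 (U(X, l) = (5/4 + 4)*X = 21*X/4)
f(G) = 21*G/4
(f(-159) - 31138) - 33743 = ((21/4)*(-159) - 31138) - 33743 = (-3339/4 - 31138) - 33743 = -127891/4 - 33743 = -262863/4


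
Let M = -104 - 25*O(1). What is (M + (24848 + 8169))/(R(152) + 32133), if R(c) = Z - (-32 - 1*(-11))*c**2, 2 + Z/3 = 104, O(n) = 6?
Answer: 10921/172541 ≈ 0.063295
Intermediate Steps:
Z = 306 (Z = -6 + 3*104 = -6 + 312 = 306)
R(c) = 306 + 21*c**2 (R(c) = 306 - (-32 - 1*(-11))*c**2 = 306 - (-32 + 11)*c**2 = 306 - (-21)*c**2 = 306 + 21*c**2)
M = -254 (M = -104 - 25*6 = -104 - 150 = -254)
(M + (24848 + 8169))/(R(152) + 32133) = (-254 + (24848 + 8169))/((306 + 21*152**2) + 32133) = (-254 + 33017)/((306 + 21*23104) + 32133) = 32763/((306 + 485184) + 32133) = 32763/(485490 + 32133) = 32763/517623 = 32763*(1/517623) = 10921/172541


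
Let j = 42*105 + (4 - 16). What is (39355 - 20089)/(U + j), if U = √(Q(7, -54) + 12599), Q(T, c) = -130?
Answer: 4459572/1017365 - 1014*√12469/1017365 ≈ 4.2722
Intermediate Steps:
j = 4398 (j = 4410 - 12 = 4398)
U = √12469 (U = √(-130 + 12599) = √12469 ≈ 111.66)
(39355 - 20089)/(U + j) = (39355 - 20089)/(√12469 + 4398) = 19266/(4398 + √12469)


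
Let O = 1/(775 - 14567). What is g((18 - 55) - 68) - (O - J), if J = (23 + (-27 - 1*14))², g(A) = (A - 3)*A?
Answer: 160869889/13792 ≈ 11664.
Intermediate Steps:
g(A) = A*(-3 + A) (g(A) = (-3 + A)*A = A*(-3 + A))
J = 324 (J = (23 + (-27 - 14))² = (23 - 41)² = (-18)² = 324)
O = -1/13792 (O = 1/(-13792) = -1/13792 ≈ -7.2506e-5)
g((18 - 55) - 68) - (O - J) = ((18 - 55) - 68)*(-3 + ((18 - 55) - 68)) - (-1/13792 - 1*324) = (-37 - 68)*(-3 + (-37 - 68)) - (-1/13792 - 324) = -105*(-3 - 105) - 1*(-4468609/13792) = -105*(-108) + 4468609/13792 = 11340 + 4468609/13792 = 160869889/13792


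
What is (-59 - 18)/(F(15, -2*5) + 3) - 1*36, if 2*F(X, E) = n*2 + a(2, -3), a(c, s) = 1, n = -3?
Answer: -190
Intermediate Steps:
F(X, E) = -5/2 (F(X, E) = (-3*2 + 1)/2 = (-6 + 1)/2 = (½)*(-5) = -5/2)
(-59 - 18)/(F(15, -2*5) + 3) - 1*36 = (-59 - 18)/(-5/2 + 3) - 1*36 = -77/½ - 36 = -77*2 - 36 = -154 - 36 = -190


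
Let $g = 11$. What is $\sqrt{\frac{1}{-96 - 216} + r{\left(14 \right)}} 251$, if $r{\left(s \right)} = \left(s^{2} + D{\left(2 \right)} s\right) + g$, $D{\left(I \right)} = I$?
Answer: $\frac{251 \sqrt{5718882}}{156} \approx 3847.7$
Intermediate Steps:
$r{\left(s \right)} = 11 + s^{2} + 2 s$ ($r{\left(s \right)} = \left(s^{2} + 2 s\right) + 11 = 11 + s^{2} + 2 s$)
$\sqrt{\frac{1}{-96 - 216} + r{\left(14 \right)}} 251 = \sqrt{\frac{1}{-96 - 216} + \left(11 + 14^{2} + 2 \cdot 14\right)} 251 = \sqrt{\frac{1}{-312} + \left(11 + 196 + 28\right)} 251 = \sqrt{- \frac{1}{312} + 235} \cdot 251 = \sqrt{\frac{73319}{312}} \cdot 251 = \frac{\sqrt{5718882}}{156} \cdot 251 = \frac{251 \sqrt{5718882}}{156}$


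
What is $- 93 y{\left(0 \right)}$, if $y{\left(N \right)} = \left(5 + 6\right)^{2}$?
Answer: $-11253$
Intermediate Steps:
$y{\left(N \right)} = 121$ ($y{\left(N \right)} = 11^{2} = 121$)
$- 93 y{\left(0 \right)} = \left(-93\right) 121 = -11253$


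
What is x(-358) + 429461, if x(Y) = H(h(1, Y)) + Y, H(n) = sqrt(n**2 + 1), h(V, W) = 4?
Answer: 429103 + sqrt(17) ≈ 4.2911e+5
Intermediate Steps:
H(n) = sqrt(1 + n**2)
x(Y) = Y + sqrt(17) (x(Y) = sqrt(1 + 4**2) + Y = sqrt(1 + 16) + Y = sqrt(17) + Y = Y + sqrt(17))
x(-358) + 429461 = (-358 + sqrt(17)) + 429461 = 429103 + sqrt(17)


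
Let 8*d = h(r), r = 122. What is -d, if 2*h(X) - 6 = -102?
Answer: 6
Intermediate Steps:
h(X) = -48 (h(X) = 3 + (1/2)*(-102) = 3 - 51 = -48)
d = -6 (d = (1/8)*(-48) = -6)
-d = -1*(-6) = 6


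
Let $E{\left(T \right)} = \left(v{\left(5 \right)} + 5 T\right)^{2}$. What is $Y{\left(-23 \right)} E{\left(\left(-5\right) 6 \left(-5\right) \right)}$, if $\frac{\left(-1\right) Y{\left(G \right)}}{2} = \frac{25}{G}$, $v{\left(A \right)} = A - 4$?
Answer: $\frac{28200050}{23} \approx 1.2261 \cdot 10^{6}$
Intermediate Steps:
$v{\left(A \right)} = -4 + A$
$Y{\left(G \right)} = - \frac{50}{G}$ ($Y{\left(G \right)} = - 2 \frac{25}{G} = - \frac{50}{G}$)
$E{\left(T \right)} = \left(1 + 5 T\right)^{2}$ ($E{\left(T \right)} = \left(\left(-4 + 5\right) + 5 T\right)^{2} = \left(1 + 5 T\right)^{2}$)
$Y{\left(-23 \right)} E{\left(\left(-5\right) 6 \left(-5\right) \right)} = - \frac{50}{-23} \left(1 + 5 \left(-5\right) 6 \left(-5\right)\right)^{2} = \left(-50\right) \left(- \frac{1}{23}\right) \left(1 + 5 \left(\left(-30\right) \left(-5\right)\right)\right)^{2} = \frac{50 \left(1 + 5 \cdot 150\right)^{2}}{23} = \frac{50 \left(1 + 750\right)^{2}}{23} = \frac{50 \cdot 751^{2}}{23} = \frac{50}{23} \cdot 564001 = \frac{28200050}{23}$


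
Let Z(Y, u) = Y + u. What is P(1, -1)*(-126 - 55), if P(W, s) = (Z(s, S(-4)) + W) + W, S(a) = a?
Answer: 543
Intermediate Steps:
P(W, s) = -4 + s + 2*W (P(W, s) = ((s - 4) + W) + W = ((-4 + s) + W) + W = (-4 + W + s) + W = -4 + s + 2*W)
P(1, -1)*(-126 - 55) = (-4 - 1 + 2*1)*(-126 - 55) = (-4 - 1 + 2)*(-181) = -3*(-181) = 543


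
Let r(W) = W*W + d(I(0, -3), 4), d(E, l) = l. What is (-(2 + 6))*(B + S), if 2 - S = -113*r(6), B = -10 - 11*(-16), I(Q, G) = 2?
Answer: -37504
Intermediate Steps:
r(W) = 4 + W² (r(W) = W*W + 4 = W² + 4 = 4 + W²)
B = 166 (B = -10 + 176 = 166)
S = 4522 (S = 2 - (-113)*(4 + 6²) = 2 - (-113)*(4 + 36) = 2 - (-113)*40 = 2 - 1*(-4520) = 2 + 4520 = 4522)
(-(2 + 6))*(B + S) = (-(2 + 6))*(166 + 4522) = -1*8*4688 = -8*4688 = -37504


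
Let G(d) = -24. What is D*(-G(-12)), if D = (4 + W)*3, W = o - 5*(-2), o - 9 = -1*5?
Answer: 1296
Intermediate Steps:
o = 4 (o = 9 - 1*5 = 9 - 5 = 4)
W = 14 (W = 4 - 5*(-2) = 4 + 10 = 14)
D = 54 (D = (4 + 14)*3 = 18*3 = 54)
D*(-G(-12)) = 54*(-1*(-24)) = 54*24 = 1296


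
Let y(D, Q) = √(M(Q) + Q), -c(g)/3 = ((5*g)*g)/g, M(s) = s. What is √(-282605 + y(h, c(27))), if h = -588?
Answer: √(-282605 + 9*I*√10) ≈ 0.027 + 531.61*I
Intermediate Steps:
c(g) = -15*g (c(g) = -3*(5*g)*g/g = -3*5*g²/g = -15*g)
y(D, Q) = √2*√Q (y(D, Q) = √(Q + Q) = √(2*Q) = √2*√Q)
√(-282605 + y(h, c(27))) = √(-282605 + √2*√(-15*27)) = √(-282605 + √2*√(-405)) = √(-282605 + √2*(9*I*√5)) = √(-282605 + 9*I*√10)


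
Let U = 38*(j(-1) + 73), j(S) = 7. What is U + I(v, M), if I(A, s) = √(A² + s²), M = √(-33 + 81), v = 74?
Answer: 3040 + 2*√1381 ≈ 3114.3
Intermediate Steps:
M = 4*√3 (M = √48 = 4*√3 ≈ 6.9282)
U = 3040 (U = 38*(7 + 73) = 38*80 = 3040)
U + I(v, M) = 3040 + √(74² + (4*√3)²) = 3040 + √(5476 + 48) = 3040 + √5524 = 3040 + 2*√1381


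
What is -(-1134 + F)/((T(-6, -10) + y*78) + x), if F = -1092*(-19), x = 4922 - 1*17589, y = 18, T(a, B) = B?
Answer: 19614/11273 ≈ 1.7399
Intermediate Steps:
x = -12667 (x = 4922 - 17589 = -12667)
F = 20748
-(-1134 + F)/((T(-6, -10) + y*78) + x) = -(-1134 + 20748)/((-10 + 18*78) - 12667) = -19614/((-10 + 1404) - 12667) = -19614/(1394 - 12667) = -19614/(-11273) = -19614*(-1)/11273 = -1*(-19614/11273) = 19614/11273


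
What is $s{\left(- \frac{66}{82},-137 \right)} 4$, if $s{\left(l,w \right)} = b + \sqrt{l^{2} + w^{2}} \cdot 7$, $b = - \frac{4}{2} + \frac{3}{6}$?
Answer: $-6 + \frac{28 \sqrt{31551778}}{41} \approx 3830.1$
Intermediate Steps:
$b = - \frac{3}{2}$ ($b = \left(-4\right) \frac{1}{2} + 3 \cdot \frac{1}{6} = -2 + \frac{1}{2} = - \frac{3}{2} \approx -1.5$)
$s{\left(l,w \right)} = - \frac{3}{2} + 7 \sqrt{l^{2} + w^{2}}$ ($s{\left(l,w \right)} = - \frac{3}{2} + \sqrt{l^{2} + w^{2}} \cdot 7 = - \frac{3}{2} + 7 \sqrt{l^{2} + w^{2}}$)
$s{\left(- \frac{66}{82},-137 \right)} 4 = \left(- \frac{3}{2} + 7 \sqrt{\left(- \frac{66}{82}\right)^{2} + \left(-137\right)^{2}}\right) 4 = \left(- \frac{3}{2} + 7 \sqrt{\left(\left(-66\right) \frac{1}{82}\right)^{2} + 18769}\right) 4 = \left(- \frac{3}{2} + 7 \sqrt{\left(- \frac{33}{41}\right)^{2} + 18769}\right) 4 = \left(- \frac{3}{2} + 7 \sqrt{\frac{1089}{1681} + 18769}\right) 4 = \left(- \frac{3}{2} + 7 \sqrt{\frac{31551778}{1681}}\right) 4 = \left(- \frac{3}{2} + 7 \frac{\sqrt{31551778}}{41}\right) 4 = \left(- \frac{3}{2} + \frac{7 \sqrt{31551778}}{41}\right) 4 = -6 + \frac{28 \sqrt{31551778}}{41}$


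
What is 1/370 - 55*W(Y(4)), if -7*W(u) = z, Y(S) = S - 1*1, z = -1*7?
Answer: -20349/370 ≈ -54.997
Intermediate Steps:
z = -7
Y(S) = -1 + S (Y(S) = S - 1 = -1 + S)
W(u) = 1 (W(u) = -⅐*(-7) = 1)
1/370 - 55*W(Y(4)) = 1/370 - 55*1 = 1/370 - 55 = -20349/370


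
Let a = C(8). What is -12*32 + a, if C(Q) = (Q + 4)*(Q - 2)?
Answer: -312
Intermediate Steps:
C(Q) = (-2 + Q)*(4 + Q) (C(Q) = (4 + Q)*(-2 + Q) = (-2 + Q)*(4 + Q))
a = 72 (a = -8 + 8² + 2*8 = -8 + 64 + 16 = 72)
-12*32 + a = -12*32 + 72 = -384 + 72 = -312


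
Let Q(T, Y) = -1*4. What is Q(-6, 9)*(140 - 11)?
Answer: -516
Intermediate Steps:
Q(T, Y) = -4
Q(-6, 9)*(140 - 11) = -4*(140 - 11) = -4*129 = -516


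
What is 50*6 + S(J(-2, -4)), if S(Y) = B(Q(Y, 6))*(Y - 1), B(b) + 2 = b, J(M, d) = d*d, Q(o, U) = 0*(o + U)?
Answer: 270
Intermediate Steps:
Q(o, U) = 0 (Q(o, U) = 0*(U + o) = 0)
J(M, d) = d²
B(b) = -2 + b
S(Y) = 2 - 2*Y (S(Y) = (-2 + 0)*(Y - 1) = -2*(-1 + Y) = 2 - 2*Y)
50*6 + S(J(-2, -4)) = 50*6 + (2 - 2*(-4)²) = 300 + (2 - 2*16) = 300 + (2 - 32) = 300 - 30 = 270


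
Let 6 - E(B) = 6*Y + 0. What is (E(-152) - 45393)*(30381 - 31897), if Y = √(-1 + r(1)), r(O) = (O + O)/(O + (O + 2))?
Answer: 68806692 + 4548*I*√2 ≈ 6.8807e+7 + 6431.8*I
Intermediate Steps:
r(O) = 2*O/(2 + 2*O) (r(O) = (2*O)/(O + (2 + O)) = (2*O)/(2 + 2*O) = 2*O/(2 + 2*O))
Y = I*√2/2 (Y = √(-1 + 1/(1 + 1)) = √(-1 + 1/2) = √(-1 + 1*(½)) = √(-1 + ½) = √(-½) = I*√2/2 ≈ 0.70711*I)
E(B) = 6 - 3*I*√2 (E(B) = 6 - (6*(I*√2/2) + 0) = 6 - (3*I*√2 + 0) = 6 - 3*I*√2)
(E(-152) - 45393)*(30381 - 31897) = ((6 - 3*I*√2) - 45393)*(30381 - 31897) = (-45387 - 3*I*√2)*(-1516) = 68806692 + 4548*I*√2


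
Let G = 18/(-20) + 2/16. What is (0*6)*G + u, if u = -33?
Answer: -33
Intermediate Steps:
G = -31/40 (G = 18*(-1/20) + 2*(1/16) = -9/10 + ⅛ = -31/40 ≈ -0.77500)
(0*6)*G + u = (0*6)*(-31/40) - 33 = 0*(-31/40) - 33 = 0 - 33 = -33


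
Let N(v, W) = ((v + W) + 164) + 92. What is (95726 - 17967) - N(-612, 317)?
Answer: 77798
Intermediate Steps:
N(v, W) = 256 + W + v (N(v, W) = ((W + v) + 164) + 92 = (164 + W + v) + 92 = 256 + W + v)
(95726 - 17967) - N(-612, 317) = (95726 - 17967) - (256 + 317 - 612) = 77759 - 1*(-39) = 77759 + 39 = 77798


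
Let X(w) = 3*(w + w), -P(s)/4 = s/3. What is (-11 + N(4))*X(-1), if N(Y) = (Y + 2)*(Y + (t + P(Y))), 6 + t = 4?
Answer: 186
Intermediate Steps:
t = -2 (t = -6 + 4 = -2)
P(s) = -4*s/3
X(w) = 6*w (X(w) = 3*(2*w) = 6*w)
N(Y) = (-2 - Y/3)*(2 + Y) (N(Y) = (Y + 2)*(Y + (-2 - 4*Y/3)) = (2 + Y)*(-2 - Y/3) = (-2 - Y/3)*(2 + Y))
(-11 + N(4))*X(-1) = (-11 + (-4 - 8/3*4 - 1/3*4**2))*(6*(-1)) = (-11 + (-4 - 32/3 - 1/3*16))*(-6) = (-11 + (-4 - 32/3 - 16/3))*(-6) = (-11 - 20)*(-6) = -31*(-6) = 186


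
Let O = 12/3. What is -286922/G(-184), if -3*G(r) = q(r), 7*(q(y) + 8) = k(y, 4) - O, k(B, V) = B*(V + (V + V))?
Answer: -143461/54 ≈ -2656.7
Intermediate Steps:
k(B, V) = 3*B*V (k(B, V) = B*(V + 2*V) = B*(3*V) = 3*B*V)
O = 4 (O = 12*(1/3) = 4)
q(y) = -60/7 + 12*y/7 (q(y) = -8 + (3*y*4 - 1*4)/7 = -8 + (12*y - 4)/7 = -8 + (-4 + 12*y)/7 = -8 + (-4/7 + 12*y/7) = -60/7 + 12*y/7)
G(r) = 20/7 - 4*r/7 (G(r) = -(-60/7 + 12*r/7)/3 = 20/7 - 4*r/7)
-286922/G(-184) = -286922/(20/7 - 4/7*(-184)) = -286922/(20/7 + 736/7) = -286922/108 = -286922*1/108 = -143461/54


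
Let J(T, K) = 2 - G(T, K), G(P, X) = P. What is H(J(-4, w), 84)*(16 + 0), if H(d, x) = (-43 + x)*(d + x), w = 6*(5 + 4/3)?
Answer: 59040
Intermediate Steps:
w = 38 (w = 6*(5 + 4*(⅓)) = 6*(5 + 4/3) = 6*(19/3) = 38)
J(T, K) = 2 - T
H(J(-4, w), 84)*(16 + 0) = (84² - 43*(2 - 1*(-4)) - 43*84 + (2 - 1*(-4))*84)*(16 + 0) = (7056 - 43*(2 + 4) - 3612 + (2 + 4)*84)*16 = (7056 - 43*6 - 3612 + 6*84)*16 = (7056 - 258 - 3612 + 504)*16 = 3690*16 = 59040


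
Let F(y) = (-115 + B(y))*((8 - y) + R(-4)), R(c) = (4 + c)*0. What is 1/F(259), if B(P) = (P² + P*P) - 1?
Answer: -1/33645546 ≈ -2.9722e-8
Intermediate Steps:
R(c) = 0
B(P) = -1 + 2*P² (B(P) = (P² + P²) - 1 = 2*P² - 1 = -1 + 2*P²)
F(y) = (-116 + 2*y²)*(8 - y) (F(y) = (-115 + (-1 + 2*y²))*((8 - y) + 0) = (-116 + 2*y²)*(8 - y))
1/F(259) = 1/(-928 - 2*259³ + 16*259² + 116*259) = 1/(-928 - 2*17373979 + 16*67081 + 30044) = 1/(-928 - 34747958 + 1073296 + 30044) = 1/(-33645546) = -1/33645546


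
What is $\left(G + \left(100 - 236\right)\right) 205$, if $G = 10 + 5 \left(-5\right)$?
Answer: $-30955$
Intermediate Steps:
$G = -15$ ($G = 10 - 25 = -15$)
$\left(G + \left(100 - 236\right)\right) 205 = \left(-15 + \left(100 - 236\right)\right) 205 = \left(-15 - 136\right) 205 = \left(-151\right) 205 = -30955$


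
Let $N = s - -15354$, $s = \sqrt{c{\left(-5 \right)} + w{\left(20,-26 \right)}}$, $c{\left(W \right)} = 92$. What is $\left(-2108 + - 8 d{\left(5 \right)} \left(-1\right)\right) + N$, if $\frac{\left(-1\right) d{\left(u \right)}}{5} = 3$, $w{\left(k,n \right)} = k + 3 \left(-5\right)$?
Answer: $13126 + \sqrt{97} \approx 13136.0$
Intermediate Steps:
$w{\left(k,n \right)} = -15 + k$ ($w{\left(k,n \right)} = k - 15 = -15 + k$)
$d{\left(u \right)} = -15$ ($d{\left(u \right)} = \left(-5\right) 3 = -15$)
$s = \sqrt{97}$ ($s = \sqrt{92 + \left(-15 + 20\right)} = \sqrt{92 + 5} = \sqrt{97} \approx 9.8489$)
$N = 15354 + \sqrt{97}$ ($N = \sqrt{97} - -15354 = \sqrt{97} + 15354 = 15354 + \sqrt{97} \approx 15364.0$)
$\left(-2108 + - 8 d{\left(5 \right)} \left(-1\right)\right) + N = \left(-2108 + \left(-8\right) \left(-15\right) \left(-1\right)\right) + \left(15354 + \sqrt{97}\right) = \left(-2108 + 120 \left(-1\right)\right) + \left(15354 + \sqrt{97}\right) = \left(-2108 - 120\right) + \left(15354 + \sqrt{97}\right) = -2228 + \left(15354 + \sqrt{97}\right) = 13126 + \sqrt{97}$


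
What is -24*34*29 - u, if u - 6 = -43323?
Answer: 19653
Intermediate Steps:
u = -43317 (u = 6 - 43323 = -43317)
-24*34*29 - u = -24*34*29 - 1*(-43317) = -816*29 + 43317 = -23664 + 43317 = 19653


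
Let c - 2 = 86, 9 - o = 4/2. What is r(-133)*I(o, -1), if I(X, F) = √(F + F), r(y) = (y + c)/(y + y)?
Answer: 45*I*√2/266 ≈ 0.23925*I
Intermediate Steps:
o = 7 (o = 9 - 4/2 = 9 - 1*2 = 9 - 2 = 7)
c = 88 (c = 2 + 86 = 88)
r(y) = (88 + y)/(2*y) (r(y) = (y + 88)/(y + y) = (88 + y)/((2*y)) = (88 + y)*(1/(2*y)) = (88 + y)/(2*y))
I(X, F) = √2*√F (I(X, F) = √(2*F) = √2*√F)
r(-133)*I(o, -1) = ((½)*(88 - 133)/(-133))*(√2*√(-1)) = ((½)*(-1/133)*(-45))*(√2*I) = 45*(I*√2)/266 = 45*I*√2/266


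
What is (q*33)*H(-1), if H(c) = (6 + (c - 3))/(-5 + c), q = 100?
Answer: -1100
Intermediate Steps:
H(c) = (3 + c)/(-5 + c) (H(c) = (6 + (-3 + c))/(-5 + c) = (3 + c)/(-5 + c))
(q*33)*H(-1) = (100*33)*((3 - 1)/(-5 - 1)) = 3300*(2/(-6)) = 3300*(-1/6*2) = 3300*(-1/3) = -1100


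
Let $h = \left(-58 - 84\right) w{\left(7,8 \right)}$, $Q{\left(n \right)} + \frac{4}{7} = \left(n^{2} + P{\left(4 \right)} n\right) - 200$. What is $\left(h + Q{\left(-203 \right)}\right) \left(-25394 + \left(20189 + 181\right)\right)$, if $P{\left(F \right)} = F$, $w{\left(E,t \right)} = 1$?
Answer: $- \frac{1408634144}{7} \approx -2.0123 \cdot 10^{8}$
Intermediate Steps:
$Q{\left(n \right)} = - \frac{1404}{7} + n^{2} + 4 n$ ($Q{\left(n \right)} = - \frac{4}{7} - \left(200 - n^{2} - 4 n\right) = - \frac{4}{7} + \left(-200 + n^{2} + 4 n\right) = - \frac{1404}{7} + n^{2} + 4 n$)
$h = -142$ ($h = \left(-58 - 84\right) 1 = \left(-142\right) 1 = -142$)
$\left(h + Q{\left(-203 \right)}\right) \left(-25394 + \left(20189 + 181\right)\right) = \left(-142 + \left(- \frac{1404}{7} + \left(-203\right)^{2} + 4 \left(-203\right)\right)\right) \left(-25394 + \left(20189 + 181\right)\right) = \left(-142 - - \frac{281375}{7}\right) \left(-25394 + 20370\right) = \left(-142 + \frac{281375}{7}\right) \left(-5024\right) = \frac{280381}{7} \left(-5024\right) = - \frac{1408634144}{7}$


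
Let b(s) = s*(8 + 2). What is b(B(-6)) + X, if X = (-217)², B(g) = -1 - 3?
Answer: 47049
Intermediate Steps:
B(g) = -4
b(s) = 10*s (b(s) = s*10 = 10*s)
X = 47089
b(B(-6)) + X = 10*(-4) + 47089 = -40 + 47089 = 47049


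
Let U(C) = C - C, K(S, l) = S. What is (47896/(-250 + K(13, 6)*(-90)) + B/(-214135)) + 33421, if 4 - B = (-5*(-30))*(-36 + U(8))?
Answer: 507605820103/15203585 ≈ 33387.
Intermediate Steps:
U(C) = 0
B = 5404 (B = 4 - (-5*(-30))*(-36 + 0) = 4 - 150*(-36) = 4 - 1*(-5400) = 4 + 5400 = 5404)
(47896/(-250 + K(13, 6)*(-90)) + B/(-214135)) + 33421 = (47896/(-250 + 13*(-90)) + 5404/(-214135)) + 33421 = (47896/(-250 - 1170) + 5404*(-1/214135)) + 33421 = (47896/(-1420) - 5404/214135) + 33421 = (47896*(-1/1420) - 5404/214135) + 33421 = (-11974/355 - 5404/214135) + 33421 = -513194182/15203585 + 33421 = 507605820103/15203585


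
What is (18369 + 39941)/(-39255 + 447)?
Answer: -595/396 ≈ -1.5025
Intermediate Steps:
(18369 + 39941)/(-39255 + 447) = 58310/(-38808) = 58310*(-1/38808) = -595/396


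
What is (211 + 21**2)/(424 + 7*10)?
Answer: 326/247 ≈ 1.3198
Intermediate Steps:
(211 + 21**2)/(424 + 7*10) = (211 + 441)/(424 + 70) = 652/494 = 652*(1/494) = 326/247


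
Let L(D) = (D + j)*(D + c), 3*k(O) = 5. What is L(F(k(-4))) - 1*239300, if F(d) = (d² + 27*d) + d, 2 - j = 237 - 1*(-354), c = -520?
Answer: 1181860/81 ≈ 14591.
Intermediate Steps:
k(O) = 5/3 (k(O) = (⅓)*5 = 5/3)
j = -589 (j = 2 - (237 - 1*(-354)) = 2 - (237 + 354) = 2 - 1*591 = 2 - 591 = -589)
F(d) = d² + 28*d
L(D) = (-589 + D)*(-520 + D) (L(D) = (D - 589)*(D - 520) = (-589 + D)*(-520 + D))
L(F(k(-4))) - 1*239300 = (306280 + (5*(28 + 5/3)/3)² - 5545*(28 + 5/3)/3) - 1*239300 = (306280 + ((5/3)*(89/3))² - 5545*89/(3*3)) - 239300 = (306280 + (445/9)² - 1109*445/9) - 239300 = (306280 + 198025/81 - 493505/9) - 239300 = 20565160/81 - 239300 = 1181860/81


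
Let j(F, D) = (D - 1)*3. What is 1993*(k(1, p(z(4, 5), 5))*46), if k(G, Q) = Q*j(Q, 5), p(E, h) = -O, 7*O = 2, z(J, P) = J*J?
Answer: -2200272/7 ≈ -3.1432e+5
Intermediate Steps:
j(F, D) = -3 + 3*D (j(F, D) = (-1 + D)*3 = -3 + 3*D)
z(J, P) = J**2
O = 2/7 (O = (1/7)*2 = 2/7 ≈ 0.28571)
p(E, h) = -2/7 (p(E, h) = -1*2/7 = -2/7)
k(G, Q) = 12*Q (k(G, Q) = Q*(-3 + 3*5) = Q*(-3 + 15) = Q*12 = 12*Q)
1993*(k(1, p(z(4, 5), 5))*46) = 1993*((12*(-2/7))*46) = 1993*(-24/7*46) = 1993*(-1104/7) = -2200272/7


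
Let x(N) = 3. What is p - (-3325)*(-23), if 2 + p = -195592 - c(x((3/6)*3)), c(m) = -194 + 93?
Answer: -271968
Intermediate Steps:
c(m) = -101
p = -195493 (p = -2 + (-195592 - 1*(-101)) = -2 + (-195592 + 101) = -2 - 195491 = -195493)
p - (-3325)*(-23) = -195493 - (-3325)*(-23) = -195493 - 1*76475 = -195493 - 76475 = -271968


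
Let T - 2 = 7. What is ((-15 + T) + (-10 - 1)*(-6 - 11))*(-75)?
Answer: -13575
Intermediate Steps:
T = 9 (T = 2 + 7 = 9)
((-15 + T) + (-10 - 1)*(-6 - 11))*(-75) = ((-15 + 9) + (-10 - 1)*(-6 - 11))*(-75) = (-6 - 11*(-17))*(-75) = (-6 + 187)*(-75) = 181*(-75) = -13575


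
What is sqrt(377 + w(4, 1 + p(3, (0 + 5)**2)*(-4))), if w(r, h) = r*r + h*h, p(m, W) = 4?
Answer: sqrt(618) ≈ 24.860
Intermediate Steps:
w(r, h) = h**2 + r**2 (w(r, h) = r**2 + h**2 = h**2 + r**2)
sqrt(377 + w(4, 1 + p(3, (0 + 5)**2)*(-4))) = sqrt(377 + ((1 + 4*(-4))**2 + 4**2)) = sqrt(377 + ((1 - 16)**2 + 16)) = sqrt(377 + ((-15)**2 + 16)) = sqrt(377 + (225 + 16)) = sqrt(377 + 241) = sqrt(618)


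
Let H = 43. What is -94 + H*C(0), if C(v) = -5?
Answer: -309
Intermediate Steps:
-94 + H*C(0) = -94 + 43*(-5) = -94 - 215 = -309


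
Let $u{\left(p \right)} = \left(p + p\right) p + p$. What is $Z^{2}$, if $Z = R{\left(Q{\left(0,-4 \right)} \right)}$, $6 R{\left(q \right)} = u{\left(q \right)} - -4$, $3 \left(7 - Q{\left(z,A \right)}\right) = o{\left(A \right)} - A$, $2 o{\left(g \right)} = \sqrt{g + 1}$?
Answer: $\frac{872903}{5832} - \frac{94217 i \sqrt{3}}{5832} \approx 149.67 - 27.982 i$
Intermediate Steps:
$o{\left(g \right)} = \frac{\sqrt{1 + g}}{2}$ ($o{\left(g \right)} = \frac{\sqrt{g + 1}}{2} = \frac{\sqrt{1 + g}}{2}$)
$u{\left(p \right)} = p + 2 p^{2}$ ($u{\left(p \right)} = 2 p p + p = 2 p^{2} + p = p + 2 p^{2}$)
$Q{\left(z,A \right)} = 7 - \frac{\sqrt{1 + A}}{6} + \frac{A}{3}$ ($Q{\left(z,A \right)} = 7 - \frac{\frac{\sqrt{1 + A}}{2} - A}{3} = 7 + \left(- \frac{\sqrt{1 + A}}{6} + \frac{A}{3}\right) = 7 - \frac{\sqrt{1 + A}}{6} + \frac{A}{3}$)
$R{\left(q \right)} = \frac{2}{3} + \frac{q \left(1 + 2 q\right)}{6}$ ($R{\left(q \right)} = \frac{q \left(1 + 2 q\right) - -4}{6} = \frac{q \left(1 + 2 q\right) + 4}{6} = \frac{4 + q \left(1 + 2 q\right)}{6} = \frac{2}{3} + \frac{q \left(1 + 2 q\right)}{6}$)
$Z = \frac{2}{3} + \frac{\left(\frac{17}{3} - \frac{i \sqrt{3}}{6}\right) \left(\frac{37}{3} - \frac{i \sqrt{3}}{3}\right)}{6}$ ($Z = \frac{2}{3} + \frac{\left(7 - \frac{\sqrt{1 - 4}}{6} + \frac{1}{3} \left(-4\right)\right) \left(1 + 2 \left(7 - \frac{\sqrt{1 - 4}}{6} + \frac{1}{3} \left(-4\right)\right)\right)}{6} = \frac{2}{3} + \frac{\left(7 - \frac{\sqrt{-3}}{6} - \frac{4}{3}\right) \left(1 + 2 \left(7 - \frac{\sqrt{-3}}{6} - \frac{4}{3}\right)\right)}{6} = \frac{2}{3} + \frac{\left(7 - \frac{i \sqrt{3}}{6} - \frac{4}{3}\right) \left(1 + 2 \left(7 - \frac{i \sqrt{3}}{6} - \frac{4}{3}\right)\right)}{6} = \frac{2}{3} + \frac{\left(\frac{17}{3} - \frac{i \sqrt{3}}{6}\right) \left(1 + 2 \left(\frac{17}{3} - \frac{i \sqrt{3}}{6}\right)\right)}{6} = \frac{2}{3} + \frac{\left(\frac{17}{3} - \frac{i \sqrt{3}}{6}\right) \left(1 + \left(\frac{34}{3} - \frac{i \sqrt{3}}{3}\right)\right)}{6} = \frac{2}{3} + \frac{\left(\frac{17}{3} - \frac{i \sqrt{3}}{6}\right) \left(\frac{37}{3} - \frac{i \sqrt{3}}{3}\right)}{6} \approx 12.287 - 1.1387 i$)
$Z^{2} = \left(\frac{1327}{108} - \frac{71 i \sqrt{3}}{108}\right)^{2}$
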